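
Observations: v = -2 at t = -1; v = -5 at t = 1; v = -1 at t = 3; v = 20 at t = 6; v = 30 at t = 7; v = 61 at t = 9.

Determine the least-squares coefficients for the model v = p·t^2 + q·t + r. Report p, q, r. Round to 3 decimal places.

Setting ∂/∂p … = 0 gives: 10341·p + 1315·q + 177·r = 7115;  1315·p + 177·q + 25·r = 873;  177·p + 25·q + 6·r = 103.
Inverting the 3×3 Gram matrix, [p, q, r]ᵀ = [60887/59046, -40987/19682, -135103/29523]ᵀ.

p = 1.031, q = -2.082, r = -4.576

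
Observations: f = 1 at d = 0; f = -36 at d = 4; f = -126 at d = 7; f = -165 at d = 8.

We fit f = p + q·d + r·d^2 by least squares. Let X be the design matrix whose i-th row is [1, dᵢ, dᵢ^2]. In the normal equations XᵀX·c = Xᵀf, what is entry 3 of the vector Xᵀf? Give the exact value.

Entry 3 ↔ basis d^2, so (Xᵀf)_{3} = Σᵢ (d^2)·fᵢ = (0)·(1) + (16)·(-36) + (49)·(-126) + (64)·(-165) = -17310.

-17310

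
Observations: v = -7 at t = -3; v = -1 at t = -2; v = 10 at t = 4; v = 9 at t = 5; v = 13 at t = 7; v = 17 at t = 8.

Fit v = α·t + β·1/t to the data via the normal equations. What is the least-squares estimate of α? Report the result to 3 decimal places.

Entries of MᵀM: Σt·t = 167, Σt·1/t = 6, Σ1/t·1/t = 352549/705600.
Right-hand side: Σt·v = 335, Σ1/t·v = 9337/840.
So MᵀM·[α, β]ᵀ = Mᵀv: [[167, 6]; [6, 352549/705600]]·[α, β]ᵀ = [335, 9337/840]ᵀ.
det = 167·(352549/705600) − 6² = 33474083/705600.
α = (335·(352549/705600) − 6·(9337/840))/(33474083/705600) = 71045435/33474083; β = (167·(9337/840) − 6·335)/(33474083/705600) = -108461640/33474083.

α = 2.122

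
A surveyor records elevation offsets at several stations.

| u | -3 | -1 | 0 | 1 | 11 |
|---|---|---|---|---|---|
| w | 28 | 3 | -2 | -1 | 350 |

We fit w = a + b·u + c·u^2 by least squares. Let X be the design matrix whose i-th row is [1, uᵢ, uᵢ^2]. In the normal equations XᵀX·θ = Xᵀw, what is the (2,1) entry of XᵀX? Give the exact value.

8

Row 2 ↔ basis u, column 1 ↔ basis 1, so (XᵀX)_{2,1} = Σᵢ u = (-3)·(1) + (-1)·(1) + (0)·(1) + (1)·(1) + (11)·(1) = 8.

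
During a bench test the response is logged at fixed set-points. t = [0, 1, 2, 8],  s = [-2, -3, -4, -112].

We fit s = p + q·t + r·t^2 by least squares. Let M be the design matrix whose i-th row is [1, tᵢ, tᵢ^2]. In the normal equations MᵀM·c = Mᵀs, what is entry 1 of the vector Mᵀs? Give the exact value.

Entry 1 ↔ basis 1, so (Mᵀs)_{1} = Σᵢ sᵢ = (1)·(-2) + (1)·(-3) + (1)·(-4) + (1)·(-112) = -121.

-121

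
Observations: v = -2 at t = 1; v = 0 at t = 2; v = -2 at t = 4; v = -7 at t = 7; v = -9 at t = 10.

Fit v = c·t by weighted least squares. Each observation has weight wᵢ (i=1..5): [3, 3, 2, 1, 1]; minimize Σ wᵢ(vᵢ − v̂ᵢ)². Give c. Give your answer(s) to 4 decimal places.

c = -0.8214

Entries of MᵀWM: Σwᵢ·t·t = 196.
Moment sums: Σwᵢ·t·v = -161.
So MᵀWM·[c]ᵀ = MᵀWv: [[196]]·[c]ᵀ = [-161]ᵀ.
Hence c = -161 / 196 ≈ -0.821429.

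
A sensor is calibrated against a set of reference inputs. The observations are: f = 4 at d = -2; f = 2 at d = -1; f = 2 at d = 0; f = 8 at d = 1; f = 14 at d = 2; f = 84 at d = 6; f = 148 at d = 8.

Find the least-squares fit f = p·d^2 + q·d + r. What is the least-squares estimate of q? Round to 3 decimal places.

q = 2.256

AᵀA·[p, q, r]ᵀ = Aᵀf reads: 5426·p + 728·q + 110·r = 12578;  728·p + 110·q + 14·r = 1714;  110·p + 14·q + 7·r = 262.
Inverting the 3×3 Gram matrix, [p, q, r]ᵀ = [156223/78969, 178193/78969, 48126/26323]ᵀ.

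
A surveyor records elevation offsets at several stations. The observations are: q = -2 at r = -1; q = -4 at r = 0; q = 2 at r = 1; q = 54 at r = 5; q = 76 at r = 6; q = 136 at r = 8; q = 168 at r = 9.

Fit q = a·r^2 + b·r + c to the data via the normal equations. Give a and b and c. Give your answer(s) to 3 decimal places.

a = 1.931, b = 1.687, c = -2.690

Entries of AᵀA: Σr^2·r^2 = 12580, Σr^2·r = 1582, Σr^2 = 208, Σr·r = 208, Σr = 28, Σ1 = 7.
Moment sums: Σr^2·q = 26398, Σr·q = 3330, Σq = 430.
Inverting the 3×3 Gram matrix, [a, b, c]ᵀ = [58393/30243, 51005/30243, -27114/10081]ᵀ.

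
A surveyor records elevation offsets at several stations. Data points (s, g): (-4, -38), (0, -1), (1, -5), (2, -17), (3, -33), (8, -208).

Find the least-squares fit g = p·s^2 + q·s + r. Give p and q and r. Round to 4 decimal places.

Setting ∂/∂p … = 0 gives: 4450·p + 484·q + 94·r = -14290;  484·p + 94·q + 10·r = -1650;  94·p + 10·q + 6·r = -302.
Inverting the 3×3 Gram matrix, [p, q, r]ᵀ = [-272896/92325, -213854/92325, -5077/30775]ᵀ.

p = -2.9558, q = -2.3163, r = -0.1650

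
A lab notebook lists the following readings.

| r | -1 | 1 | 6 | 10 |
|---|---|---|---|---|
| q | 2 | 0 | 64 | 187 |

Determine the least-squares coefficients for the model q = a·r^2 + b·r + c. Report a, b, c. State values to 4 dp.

Sums needed: Σr^2·r^2 = 11298, Σr^2·r = 1216, Σr^2 = 138, Σr·r = 138, Σr = 16, Σ1 = 4.
Moment sums: Σr^2·q = 21006, Σr·q = 2252, Σq = 253.
Inverting the 3×3 Gram matrix, [a, b, c]ᵀ = [85175/42842, -23190/21421, -43261/42842]ᵀ.

a = 1.9881, b = -1.0826, c = -1.0098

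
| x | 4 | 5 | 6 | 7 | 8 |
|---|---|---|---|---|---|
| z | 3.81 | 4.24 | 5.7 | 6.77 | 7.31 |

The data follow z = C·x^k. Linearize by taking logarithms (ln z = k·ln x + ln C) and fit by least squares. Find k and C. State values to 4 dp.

With ln zᵢ as the transformed response and ln xᵢ as the regressor:
Σln x = 8.8128, Σ(ln x)² = 15.8331, Σln z = 8.4244, Σln x·ln z = 15.1558.
Equations: 15.8331·k + 8.8128·ln C = 15.1558;  8.8128·k + 5·ln C = 8.4244.
Solving (det = 1.4995): k = 1.02452, ln C = -0.12091, so C = exp(-0.12091) = 0.88611.

k = 1.0245, C = 0.8861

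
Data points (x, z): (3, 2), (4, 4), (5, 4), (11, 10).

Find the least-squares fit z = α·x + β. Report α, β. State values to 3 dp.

α = 0.955, β = -0.490

Entries of AᵀA: Σx·x = 171, Σx = 23, Σ1 = 4.
For Aᵀz: Σx·z = 152, Σz = 20.
Eliminating β: 4·(row 1) − 23·(row 2) gives 155·α = 4·152 − 23·20 = 148, so α = 148/155.
Then β = (20 − 23·(148/155))/4 = -76/155.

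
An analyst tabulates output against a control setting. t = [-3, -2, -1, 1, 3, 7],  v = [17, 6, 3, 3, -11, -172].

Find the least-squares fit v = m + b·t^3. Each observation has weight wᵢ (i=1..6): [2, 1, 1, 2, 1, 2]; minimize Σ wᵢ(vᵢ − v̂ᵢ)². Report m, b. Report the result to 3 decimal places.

Normal-equation sums: Σwᵢ·1 = 9, Σwᵢ·t^3 = 652, Σwᵢ·t^3·t^3 = 237552.
Right-hand side: Σwᵢ·v = -306, Σwᵢ·t^3·v = -119252.
So AᵀWA·[m, b]ᵀ = AᵀWv: [[9, 652]; [652, 237552]]·[m, b]ᵀ = [-306, -119252]ᵀ.
Determinant 9·237552 − 652² = 1712864.
m = ((-306)·237552 − 652·(-119252))/1712864 = 316337/107054; b = (9·(-119252) − 652·(-306))/1712864 = -218439/428216.

m = 2.955, b = -0.510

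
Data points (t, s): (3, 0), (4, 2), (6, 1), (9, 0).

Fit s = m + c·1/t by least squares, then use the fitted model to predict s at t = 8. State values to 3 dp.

With design matrix A, AᵀA = [[4, 31/36]; [31/36, 277/1296]] and Aᵀs = [3, 2/3]ᵀ.
Determinant 4·(277/1296) − (31/36)² = 49/432.
m = (3·(277/1296) − (31/36)·(2/3))/(49/432) = 29/49; c = (4·(2/3) − (31/36)·3)/(49/432) = 36/49.
At t = 8: ŝ = (29/49)·(1) + (36/49)·(1/8) = 67/98.

ŝ = 0.684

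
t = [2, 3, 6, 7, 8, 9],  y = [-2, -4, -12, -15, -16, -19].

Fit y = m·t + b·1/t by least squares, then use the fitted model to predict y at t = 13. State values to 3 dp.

XᵀX·[m, b]ᵀ = Xᵀy reads: 243·m + 6·b = -492;  6·m + (111073/254016)·b = -667/63.
Eliminating b: (111073/254016)·(row 1) − 6·(row 2) gives (220323/3136)·m = (111073/254016)·(-492) − 6·(-667/63) = -3209321/21168, so m = -12837284/5948721.
Then b = ((-667/63) − 6·(-12837284/5948721))/(111073/254016) = 396480/73441.
At t = 13: ŷ = (-12837284/5948721)·(13) + (396480/73441)·(1/13) = -2137386116/77333373.

ŷ = -27.639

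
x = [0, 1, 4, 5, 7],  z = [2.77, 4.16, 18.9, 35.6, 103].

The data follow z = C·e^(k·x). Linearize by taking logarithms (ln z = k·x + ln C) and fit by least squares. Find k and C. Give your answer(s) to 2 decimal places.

Let Y = ln z. Fitting Y = k·x + ln C by least squares:
Σx = 17.0000, Σ(x)² = 91.0000, Σln z = 13.5906, Σx·ln z = 63.4870.
Normal system: [[91.0000, 17.0000]; [17.0000, 5]]·[k, ln C]ᵀ = [63.4870, 13.5906]ᵀ.
Slope k = (n·Σx·ln z − Σx·Σln z)/(n·Σ(x)² − (Σx)²) = (5·63.4870 − 17.0000·13.5906)/166.0000 = 0.52045; ln C = (Σln z − k·Σx)/n = 0.94859, so C = exp(0.94859) = 2.58206.

k = 0.52, C = 2.58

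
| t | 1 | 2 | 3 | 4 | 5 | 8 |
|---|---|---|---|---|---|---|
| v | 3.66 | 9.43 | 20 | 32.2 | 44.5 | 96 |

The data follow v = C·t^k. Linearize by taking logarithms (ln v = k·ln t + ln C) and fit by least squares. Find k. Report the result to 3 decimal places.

k = 1.590

Linearized form: ln v = k·ln t + ln C. From the 6 transformed points,
Over the data: Σln t = 6.8669, Σ(ln t)² = 10.5236, Σln v = 18.3689, Σln t·ln v = 25.2596.
Normal system: [[10.5236, 6.8669]; [6.8669, 6]]·[k, ln C]ᵀ = [25.2596, 18.3689]ᵀ.
Δ = 10.5236·6 − (6.8669)² = 15.9867; k = (25.2596·6 − 6.8669·18.3689)/15.9867 = 1.59003, ln C = (10.5236·18.3689 − 6.8669·25.2596)/15.9867 = 1.24171.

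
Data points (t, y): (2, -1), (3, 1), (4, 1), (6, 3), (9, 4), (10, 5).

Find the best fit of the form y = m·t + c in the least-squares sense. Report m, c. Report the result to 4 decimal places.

m = 0.6625, c = -1.5875

From the data, Σt·t = 246, Σt = 34, Σ1 = 6.
Right-hand side: Σt·y = 109, Σy = 13.
Δ = 246·6 − 34² = 320.
m = (109·6 − 34·13)/320 = 53/80; c = (246·13 − 34·109)/320 = -127/80.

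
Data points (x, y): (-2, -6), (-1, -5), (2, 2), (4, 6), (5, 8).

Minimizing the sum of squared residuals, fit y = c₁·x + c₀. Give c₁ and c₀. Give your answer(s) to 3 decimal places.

c₁ = 2.070, c₀ = -2.312

The normal system AᵀA·[c₁, c₀]ᵀ = Aᵀy is [[50, 8]; [8, 5]]·[c₁, c₀]ᵀ = [85, 5]ᵀ.
Eliminating c₀: 5·(row 1) − 8·(row 2) gives 186·c₁ = 5·85 − 8·5 = 385, so c₁ = 385/186.
Then c₀ = (5 − 8·(385/186))/5 = -215/93.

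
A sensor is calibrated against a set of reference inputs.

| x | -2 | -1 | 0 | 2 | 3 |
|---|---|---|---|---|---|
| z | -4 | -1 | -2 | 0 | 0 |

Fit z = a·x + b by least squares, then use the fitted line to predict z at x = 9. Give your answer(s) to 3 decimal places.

ẑ = 4.500

The normal system AᵀA·[a, b]ᵀ = Aᵀz is [[18, 2]; [2, 5]]·[a, b]ᵀ = [9, -7]ᵀ.
Δ = 18·5 − 2² = 86.
a = (9·5 − 2·(-7))/86 = 59/86; b = (18·(-7) − 2·9)/86 = -72/43.
At x = 9: ẑ = (59/86)·(9) + (-72/43)·(1) = 9/2.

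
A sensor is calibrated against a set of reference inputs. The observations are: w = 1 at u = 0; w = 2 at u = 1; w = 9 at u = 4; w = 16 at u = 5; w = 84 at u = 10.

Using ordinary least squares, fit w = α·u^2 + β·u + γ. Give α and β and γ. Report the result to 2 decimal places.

The normal system MᵀM·[α, β, γ]ᵀ = Mᵀw is [[10882, 1190, 142]; [1190, 142, 20]; [142, 20, 5]]·[α, β, γ]ᵀ = [8946, 958, 112]ᵀ.
Solving the 3×3 system (Gaussian elimination) gives α = 25139/23604, β = -58039/23604, γ = 7823/3934.

α = 1.07, β = -2.46, γ = 1.99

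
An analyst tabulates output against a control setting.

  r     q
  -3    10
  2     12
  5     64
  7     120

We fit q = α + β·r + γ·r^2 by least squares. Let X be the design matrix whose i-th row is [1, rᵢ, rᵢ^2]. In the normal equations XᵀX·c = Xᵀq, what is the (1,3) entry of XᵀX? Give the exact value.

Row 1 ↔ basis 1, column 3 ↔ basis r^2, so (XᵀX)_{1,3} = Σᵢ r^2 = (1)·(9) + (1)·(4) + (1)·(25) + (1)·(49) = 87.

87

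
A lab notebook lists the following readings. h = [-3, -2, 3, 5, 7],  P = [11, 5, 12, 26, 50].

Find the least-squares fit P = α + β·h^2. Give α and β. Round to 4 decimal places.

XᵀX·[α, β]ᵀ = XᵀP reads: 5·α + 96·β = 104;  96·α + 3204·β = 3327.
Eliminating β: 3204·(row 1) − 96·(row 2) gives 6804·α = 3204·104 − 96·3327 = 13824, so α = 128/63.
Then β = (3327 − 96·(128/63))/3204 = 739/756.

α = 2.0317, β = 0.9775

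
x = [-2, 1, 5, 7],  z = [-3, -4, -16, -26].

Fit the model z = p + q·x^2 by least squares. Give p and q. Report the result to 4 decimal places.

p = -2.6297, q = -0.4871

From the data, Σ1 = 4, Σx^2 = 79, Σx^2·x^2 = 3043.
Moment sums: Σz = -49, Σx^2·z = -1690.
Normal equations: [[4, 79]; [79, 3043]]·[p, q]ᵀ = [-49, -1690]ᵀ.
Determinant 4·3043 − 79² = 5931.
p = ((-49)·3043 − 79·(-1690))/5931 = -1733/659; q = (4·(-1690) − 79·(-49))/5931 = -321/659.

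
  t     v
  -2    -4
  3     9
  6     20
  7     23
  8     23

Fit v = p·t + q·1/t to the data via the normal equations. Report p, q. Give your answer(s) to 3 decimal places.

p = 3.193, q = -3.467

Setting ∂/∂p … = 0 gives: 162·p + 5·q = 500;  5·p + (11993/28224)·q = 2435/168.
Eliminating q: (11993/28224)·(row 1) − 5·(row 2) gives (68737/1568)·p = (11993/28224)·500 − 5·(2435/168) = 987775/7056, so p = 1975550/618633.
Then q = ((2435/168) − 5·(1975550/618633))/(11993/28224) = -238280/68737.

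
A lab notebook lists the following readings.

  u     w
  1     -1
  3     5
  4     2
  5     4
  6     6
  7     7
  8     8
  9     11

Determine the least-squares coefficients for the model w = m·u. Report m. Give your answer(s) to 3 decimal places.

Normal-equation sums: Σu·u = 281.
And Σu·w = 290.
XᵀX·[m]ᵀ = Xᵀw becomes [[281]]·[m]ᵀ = [290]ᵀ.
Hence m = 290 / 281 ≈ 1.03203.

m = 1.032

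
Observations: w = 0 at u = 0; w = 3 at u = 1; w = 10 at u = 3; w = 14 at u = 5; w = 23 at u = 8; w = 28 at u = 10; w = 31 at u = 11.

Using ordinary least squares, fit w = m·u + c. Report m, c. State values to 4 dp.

From the data, Σu·u = 320, Σu = 38, Σ1 = 7.
Right-hand side: Σu·w = 908, Σw = 109.
So MᵀM·[m, c]ᵀ = Mᵀw: [[320, 38]; [38, 7]]·[m, c]ᵀ = [908, 109]ᵀ.
Eliminating c: 7·(row 1) − 38·(row 2) gives 796·m = 7·908 − 38·109 = 2214, so m = 1107/398.
Then c = (109 − 38·(1107/398))/7 = 94/199.

m = 2.7814, c = 0.4724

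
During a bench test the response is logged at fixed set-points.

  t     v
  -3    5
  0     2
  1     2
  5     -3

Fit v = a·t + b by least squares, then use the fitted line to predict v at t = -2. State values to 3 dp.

From the data, Σt·t = 35, Σt = 3, Σ1 = 4.
And Σt·v = -28, Σv = 6.
XᵀX·[a, b]ᵀ = Xᵀv becomes [[35, 3]; [3, 4]]·[a, b]ᵀ = [-28, 6]ᵀ.
det = 35·4 − 3² = 131.
a = ((-28)·4 − 3·6)/131 = -130/131; b = (35·6 − 3·(-28))/131 = 294/131.
At t = -2: v̂ = (-130/131)·(-2) + (294/131)·(1) = 554/131.

v̂ = 4.229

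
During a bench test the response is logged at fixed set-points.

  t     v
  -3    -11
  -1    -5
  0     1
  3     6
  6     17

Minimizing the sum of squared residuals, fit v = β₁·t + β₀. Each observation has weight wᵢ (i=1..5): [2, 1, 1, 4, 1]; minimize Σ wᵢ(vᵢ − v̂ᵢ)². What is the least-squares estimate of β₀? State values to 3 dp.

β₀ = -1.905

Normal-equation sums: Σwᵢ·t·t = 91, Σwᵢ·t = 11, Σwᵢ·1 = 9.
For XᵀWv: Σwᵢ·t·v = 245, Σwᵢ·v = 15.
Normal equations: [[91, 11]; [11, 9]]·[β₁, β₀]ᵀ = [245, 15]ᵀ.
Determinant 91·9 − 11² = 698.
β₁ = (245·9 − 11·15)/698 = 1020/349; β₀ = (91·15 − 11·245)/698 = -665/349.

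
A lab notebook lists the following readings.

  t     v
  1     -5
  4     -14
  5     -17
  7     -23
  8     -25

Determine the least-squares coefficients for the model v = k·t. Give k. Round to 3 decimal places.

With design matrix A, AᵀA = [[155]] and Aᵀv = [-507]ᵀ.
Hence k = -507 / 155 ≈ -3.27097.

k = -3.271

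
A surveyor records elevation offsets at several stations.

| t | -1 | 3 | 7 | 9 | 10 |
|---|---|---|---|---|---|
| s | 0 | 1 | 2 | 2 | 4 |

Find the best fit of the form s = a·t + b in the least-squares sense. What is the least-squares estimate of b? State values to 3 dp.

b = 0.144

Setting ∂/∂a … = 0 gives: 240·a + 28·b = 75;  28·a + 5·b = 9.
(Σt·t = 240, Σt = 28, Σ1 = 5, Σt·s = 75, Σs = 9.)
Eliminating b: 5·(row 1) − 28·(row 2) gives 416·a = 5·75 − 28·9 = 123, so a = 123/416.
Then b = (9 − 28·(123/416))/5 = 15/104.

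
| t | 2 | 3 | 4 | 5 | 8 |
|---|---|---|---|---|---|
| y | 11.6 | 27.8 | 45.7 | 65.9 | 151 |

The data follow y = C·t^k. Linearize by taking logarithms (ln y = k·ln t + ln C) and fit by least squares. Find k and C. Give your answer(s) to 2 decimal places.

k = 1.83, C = 3.48

Taking logs, ln y = k·ln t + ln C, so regress ln y on ln t.
Sums: Σln t = 6.8669, Σ(ln t)² = 10.5236, Σln y = 18.8036, Σln t·ln y = 27.8241.
Normal system: [[10.5236, 6.8669]; [6.8669, 5]]·[k, ln C]ᵀ = [27.8241, 18.8036]ᵀ.
Solving (det = 5.4631): k = 1.83001, ln C = 1.24740, so C = exp(1.24740) = 3.48127.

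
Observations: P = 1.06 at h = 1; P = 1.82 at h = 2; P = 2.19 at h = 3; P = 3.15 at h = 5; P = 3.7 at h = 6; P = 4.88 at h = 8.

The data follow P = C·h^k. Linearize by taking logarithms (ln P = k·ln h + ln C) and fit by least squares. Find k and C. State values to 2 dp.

k = 0.71, C = 1.06

Taking logs, ln P = k·ln h + ln C, so regress ln P on ln h.
Σln h = 7.2724, Σ(ln h)² = 11.8122, Σln P = 5.4819, Σln h·ln P = 8.7634.
Equations: 11.8122·k + 7.2724·ln C = 8.7634;  7.2724·k + 6·ln C = 5.4819.
Δ = 11.8122·6 − (7.2724)² = 17.9853; k = (8.7634·6 − 7.2724·5.4819)/17.9853 = 0.70691, ln C = (11.8122·5.4819 − 7.2724·8.7634)/17.9853 = 0.05683, so C = exp(0.05683) = 1.05848.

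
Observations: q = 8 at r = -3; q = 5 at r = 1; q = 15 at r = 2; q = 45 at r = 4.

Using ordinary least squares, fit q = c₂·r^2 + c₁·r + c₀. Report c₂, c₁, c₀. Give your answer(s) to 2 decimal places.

c₂ = 1.99, c₁ = 3.32, c₀ = 0.02

From the data, Σr^2·r^2 = 354, Σr^2·r = 46, Σr^2 = 30, Σr·r = 30, Σr = 4, Σ1 = 4.
Moment sums: Σr^2·q = 857, Σr·q = 191, Σq = 73.
MᵀM·[c₂, c₁, c₀]ᵀ = Mᵀq becomes [[354, 46, 30]; [46, 30, 4]; [30, 4, 4]]·[c₂, c₁, c₀]ᵀ = [857, 191, 73]ᵀ.
Row-reducing yields c₂ = 6159/3098, c₁ = 5135/1549, c₀ = 38/1549.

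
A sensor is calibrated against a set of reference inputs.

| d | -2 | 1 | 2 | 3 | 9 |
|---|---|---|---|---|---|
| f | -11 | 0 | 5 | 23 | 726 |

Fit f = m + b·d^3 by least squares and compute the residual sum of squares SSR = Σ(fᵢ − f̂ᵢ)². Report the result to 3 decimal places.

The normal equations are: 5·m + 757·b = 743;  757·m + 532299·b = 530003.
(Σ1 = 5, Σd^3 = 757, Σd^3·d^3 = 532299, Σf = 743, Σd^3·f = 530003.)
Δ = 5·532299 − 757² = 2088446.
m = (743·532299 − 757·530003)/2088446 = -2857057/1044223; b = (5·530003 − 757·743)/2088446 = 1043782/1044223.
Residuals: -279140/1044223, 1813275/1044223, -272084/1044223, -1307928/1044223, 45877/1044223; SSR = 4934478/1044223.

SSR = 4.726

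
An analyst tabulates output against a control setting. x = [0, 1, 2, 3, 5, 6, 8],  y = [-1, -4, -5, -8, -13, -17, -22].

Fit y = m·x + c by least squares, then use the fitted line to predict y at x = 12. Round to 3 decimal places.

AᵀA·[m, c]ᵀ = Aᵀy reads: 139·m + 25·c = -381;  25·m + 7·c = -70.
(Σx·x = 139, Σx = 25, Σ1 = 7, Σx·y = -381, Σy = -70.)
Eliminating c: 7·(row 1) − 25·(row 2) gives 348·m = 7·(-381) − 25·(-70) = -917, so m = -917/348.
Then c = ((-70) − 25·(-917/348))/7 = -205/348.
At x = 12: ŷ = (-917/348)·(12) + (-205/348)·(1) = -11209/348.

ŷ = -32.210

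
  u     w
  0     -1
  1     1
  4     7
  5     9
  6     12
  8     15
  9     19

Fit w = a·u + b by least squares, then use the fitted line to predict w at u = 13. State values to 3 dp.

The normal system XᵀX·[a, b]ᵀ = Xᵀw is [[223, 33]; [33, 7]]·[a, b]ᵀ = [437, 62]ᵀ.
Δ = 223·7 − 33² = 472.
a = (437·7 − 33·62)/472 = 1013/472; b = (223·62 − 33·437)/472 = -595/472.
At u = 13: ŵ = (1013/472)·(13) + (-595/472)·(1) = 6287/236.

ŵ = 26.640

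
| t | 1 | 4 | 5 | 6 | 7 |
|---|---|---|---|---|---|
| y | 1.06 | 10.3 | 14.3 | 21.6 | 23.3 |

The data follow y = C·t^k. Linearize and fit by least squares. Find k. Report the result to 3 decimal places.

With ln yᵢ as the transformed response and ln tᵢ as the regressor:
AᵀA = [[11.5091, 6.7334]; [6.7334, 5]], rhs = [19.1467, 11.2718]ᵀ  (here Σln t = 6.7334, Σ(ln t)² = 11.5091, Σln y = 11.2718, Σln t·ln y = 19.1467).
Δ = 11.5091·5 − (6.7334)² = 12.2067; k = (19.1467·5 − 6.7334·11.2718)/12.2067 = 1.62500, ln C = (11.5091·11.2718 − 6.7334·19.1467)/12.2067 = 0.06601.

k = 1.625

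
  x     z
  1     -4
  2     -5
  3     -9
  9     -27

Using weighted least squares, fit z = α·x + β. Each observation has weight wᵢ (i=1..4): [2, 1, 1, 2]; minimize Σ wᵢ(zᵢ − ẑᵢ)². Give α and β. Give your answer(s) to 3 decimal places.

The normal equations are: 177·α + 25·β = -531;  25·α + 6·β = -76.
(Σwᵢ·x·x = 177, Σwᵢ·x = 25, Σwᵢ·1 = 6, Σwᵢ·x·z = -531, Σwᵢ·z = -76.)
det = 177·6 − 25² = 437.
α = ((-531)·6 − 25·(-76))/437 = -1286/437; β = (177·(-76) − 25·(-531))/437 = -177/437.

α = -2.943, β = -0.405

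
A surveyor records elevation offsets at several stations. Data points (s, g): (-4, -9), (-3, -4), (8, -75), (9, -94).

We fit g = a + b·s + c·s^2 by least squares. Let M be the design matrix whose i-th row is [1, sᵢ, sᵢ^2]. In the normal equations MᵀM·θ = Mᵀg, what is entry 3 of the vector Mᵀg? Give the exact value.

Entry 3 ↔ basis s^2, so (Mᵀg)_{3} = Σᵢ (s^2)·gᵢ = (16)·(-9) + (9)·(-4) + (64)·(-75) + (81)·(-94) = -12594.

-12594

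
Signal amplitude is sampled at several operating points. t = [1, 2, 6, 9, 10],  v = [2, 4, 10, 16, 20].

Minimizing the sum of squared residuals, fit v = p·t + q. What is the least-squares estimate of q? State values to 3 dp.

q = -0.147

From the data, Σt·t = 222, Σt = 28, Σ1 = 5.
And Σt·v = 414, Σv = 52.
Normal equations: [[222, 28]; [28, 5]]·[p, q]ᵀ = [414, 52]ᵀ.
Eliminating q: 5·(row 1) − 28·(row 2) gives 326·p = 5·414 − 28·52 = 614, so p = 307/163.
Then q = (52 − 28·(307/163))/5 = -24/163.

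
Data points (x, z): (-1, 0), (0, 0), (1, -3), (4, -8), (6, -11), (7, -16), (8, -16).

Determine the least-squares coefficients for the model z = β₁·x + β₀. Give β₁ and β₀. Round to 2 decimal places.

β₁ = -1.91, β₀ = -0.91

Entries of AᵀA: Σx·x = 167, Σx = 25, Σ1 = 7.
For Aᵀz: Σx·z = -341, Σz = -54.
det = 167·7 − 25² = 544.
β₁ = ((-341)·7 − 25·(-54))/544 = -61/32; β₀ = (167·(-54) − 25·(-341))/544 = -29/32.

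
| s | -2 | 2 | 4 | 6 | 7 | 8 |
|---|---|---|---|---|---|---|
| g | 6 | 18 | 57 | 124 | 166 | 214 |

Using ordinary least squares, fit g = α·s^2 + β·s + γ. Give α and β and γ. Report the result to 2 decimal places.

Entries of MᵀM: Σs^2·s^2 = 8081, Σs^2·s = 1135, Σs^2 = 173, Σs·s = 173, Σs = 25, Σ1 = 6.
For Mᵀg: Σs^2·g = 27302, Σs·g = 3870, Σg = 585.
Normal equations: [[8081, 1135, 173]; [1135, 173, 25]; [173, 25, 6]]·[α, β, γ]ᵀ = [27302, 3870, 585]ᵀ.
Row-reducing yields α = 53549/17724, β = 6665/2532, γ = -1717/2954.

α = 3.02, β = 2.63, γ = -0.58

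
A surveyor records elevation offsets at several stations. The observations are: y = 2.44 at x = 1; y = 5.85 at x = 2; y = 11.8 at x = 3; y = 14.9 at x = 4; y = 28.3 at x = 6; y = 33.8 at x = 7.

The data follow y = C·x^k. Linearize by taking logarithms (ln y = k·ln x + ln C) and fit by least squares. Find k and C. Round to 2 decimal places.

Linearized form: ln y = k·ln x + ln C. From the 6 transformed points,
Σln x = 6.9157, Σ(ln x)² = 10.6062, Σln y = 14.6912, Σln x·ln y = 20.5209.
Equations: 10.6062·k + 6.9157·ln C = 20.5209;  6.9157·k + 6·ln C = 14.6912.
Δ = 10.6062·6 − (6.9157)² = 15.8099; k = (20.5209·6 − 6.9157·14.6912)/15.8099 = 1.36148, ln C = (10.6062·14.6912 − 6.9157·20.5209)/15.8099 = 0.87927, so C = exp(0.87927) = 2.40913.

k = 1.36, C = 2.41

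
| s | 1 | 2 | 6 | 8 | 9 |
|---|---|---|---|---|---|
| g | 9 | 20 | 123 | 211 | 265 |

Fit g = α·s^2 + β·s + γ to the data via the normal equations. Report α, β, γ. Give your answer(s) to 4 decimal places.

α = 3.0637, β = 1.3041, γ = 4.8507

XᵀX·[α, β, γ]ᵀ = Xᵀg reads: 11970·α + 1466·β + 186·γ = 39486;  1466·α + 186·β + 26·γ = 4860;  186·α + 26·β + 5·γ = 628.
(Σs^2·s^2 = 11970, Σs^2·s = 1466, Σs^2 = 186, Σs·s = 186, Σs = 26, Σ1 = 5, Σs^2·g = 39486, Σs·g = 4860, Σg = 628.)
Solving the 3×3 system (Gaussian elimination) gives α = 29791/9724, β = 12681/9724, γ = 1072/221.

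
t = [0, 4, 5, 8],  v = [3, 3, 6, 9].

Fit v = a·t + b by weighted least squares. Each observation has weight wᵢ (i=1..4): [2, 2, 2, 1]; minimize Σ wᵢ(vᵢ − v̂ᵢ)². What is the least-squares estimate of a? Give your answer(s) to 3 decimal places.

a = 0.676

The normal system XᵀWX·[a, b]ᵀ = XᵀWv is [[146, 26]; [26, 7]]·[a, b]ᵀ = [156, 33]ᵀ.
Eliminating b: 7·(row 1) − 26·(row 2) gives 346·a = 7·156 − 26·33 = 234, so a = 117/173.
Then b = (33 − 26·(117/173))/7 = 381/173.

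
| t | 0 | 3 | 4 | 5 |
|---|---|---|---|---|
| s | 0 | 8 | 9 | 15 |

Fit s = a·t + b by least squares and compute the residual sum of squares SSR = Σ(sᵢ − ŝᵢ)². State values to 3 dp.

SSR = 5.357

From the data, Σt·t = 50, Σt = 12, Σ1 = 4.
Right-hand side: Σt·s = 135, Σs = 32.
Normal equations: [[50, 12]; [12, 4]]·[a, b]ᵀ = [135, 32]ᵀ.
Δ = 50·4 − 12² = 56.
a = (135·4 − 12·32)/56 = 39/14; b = (50·32 − 12·135)/56 = -5/14.
Residuals: 5/14, 0, -25/14, 10/7; SSR = 75/14.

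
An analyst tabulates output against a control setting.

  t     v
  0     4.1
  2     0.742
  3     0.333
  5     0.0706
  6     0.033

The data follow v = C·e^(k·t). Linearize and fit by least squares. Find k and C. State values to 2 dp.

Let Y = ln v. Fitting Y = k·t + ln C by least squares:
Σt = 16.0000, Σ(t)² = 74.0000, Σln v = -6.0490, Σt·ln v = -37.6168.
Equations: 74.0000·k + 16.0000·ln C = -37.6168;  16.0000·k + 5·ln C = -6.0490.
Δ = 74.0000·5 − (16.0000)² = 114.0000; k = (-37.6168·5 − 16.0000·-6.0490)/114.0000 = -0.80087, ln C = (74.0000·-6.0490 − 16.0000·-37.6168)/114.0000 = 1.35300, so C = exp(1.35300) = 3.86901.

k = -0.80, C = 3.87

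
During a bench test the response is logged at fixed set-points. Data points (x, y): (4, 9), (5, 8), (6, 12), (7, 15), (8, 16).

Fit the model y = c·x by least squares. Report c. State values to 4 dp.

c = 2.0053

Setting ∂/∂c … = 0 gives: 190·c = 381.
c = 381/190 = 2.00526.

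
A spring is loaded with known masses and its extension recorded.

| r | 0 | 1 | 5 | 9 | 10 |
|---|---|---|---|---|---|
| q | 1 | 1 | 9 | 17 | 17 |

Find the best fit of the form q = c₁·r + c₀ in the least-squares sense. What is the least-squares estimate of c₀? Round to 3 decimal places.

c₀ = 0.220

With design matrix M, MᵀM = [[207, 25]; [25, 5]] and Mᵀq = [369, 45]ᵀ.
Determinant 207·5 − 25² = 410.
c₁ = (369·5 − 25·45)/410 = 72/41; c₀ = (207·45 − 25·369)/410 = 9/41.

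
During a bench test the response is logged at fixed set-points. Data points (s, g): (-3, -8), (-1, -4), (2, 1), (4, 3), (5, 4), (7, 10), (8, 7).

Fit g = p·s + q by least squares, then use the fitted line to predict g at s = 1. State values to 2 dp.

ĝ = -1.33

Entries of XᵀX: Σs·s = 168, Σs = 22, Σ1 = 7.
Right-hand side: Σs·g = 188, Σg = 13.
XᵀX·[p, q]ᵀ = Xᵀg becomes [[168, 22]; [22, 7]]·[p, q]ᵀ = [188, 13]ᵀ.
det = 168·7 − 22² = 692.
p = (188·7 − 22·13)/692 = 515/346; q = (168·13 − 22·188)/692 = -488/173.
At s = 1: ĝ = (515/346)·(1) + (-488/173)·(1) = -461/346.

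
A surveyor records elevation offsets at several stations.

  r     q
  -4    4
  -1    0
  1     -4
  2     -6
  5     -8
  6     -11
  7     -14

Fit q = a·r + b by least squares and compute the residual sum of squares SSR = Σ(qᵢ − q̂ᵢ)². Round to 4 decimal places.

SSR = 5.7126

MᵀM·[a, b]ᵀ = Mᵀq reads: 132·a + 16·b = -236;  16·a + 7·b = -39.
Δ = 132·7 − 16² = 668.
a = ((-236)·7 − 16·(-39))/668 = -257/167; b = (132·(-39) − 16·(-236))/668 = -343/167.
Residuals: -17/167, 86/167, -68/167, -145/167, 292/167, 48/167, -196/167; SSR = 954/167.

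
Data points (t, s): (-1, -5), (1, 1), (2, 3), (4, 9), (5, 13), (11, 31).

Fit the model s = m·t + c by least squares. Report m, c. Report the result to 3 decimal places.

m = 3.015, c = -2.389

With design matrix A, AᵀA = [[168, 22]; [22, 6]] and Aᵀs = [454, 52]ᵀ.
Eliminating c: 6·(row 1) − 22·(row 2) gives 524·m = 6·454 − 22·52 = 1580, so m = 395/131.
Then c = (52 − 22·(395/131))/6 = -313/131.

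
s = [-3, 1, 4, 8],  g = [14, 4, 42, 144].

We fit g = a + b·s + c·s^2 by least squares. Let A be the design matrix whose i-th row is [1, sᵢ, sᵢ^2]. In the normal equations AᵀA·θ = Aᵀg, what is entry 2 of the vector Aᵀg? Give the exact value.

1282

Entry 2 ↔ basis s, so (Aᵀg)_{2} = Σᵢ (s)·gᵢ = (-3)·(14) + (1)·(4) + (4)·(42) + (8)·(144) = 1282.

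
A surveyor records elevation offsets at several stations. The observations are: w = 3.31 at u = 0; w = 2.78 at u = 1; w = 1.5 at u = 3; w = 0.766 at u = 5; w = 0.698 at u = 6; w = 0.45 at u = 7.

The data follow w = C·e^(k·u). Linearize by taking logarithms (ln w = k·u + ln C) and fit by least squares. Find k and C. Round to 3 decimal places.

k = -0.286, C = 3.483

With ln wᵢ as the transformed response and uᵢ as the regressor:
XᵀX = [[120.0000, 22.0000]; [22.0000, 6]], rhs = [-6.8408, 1.2002]ᵀ  (here Σu = 22.0000, Σ(u)² = 120.0000, Σln w = 1.2002, Σu·ln w = -6.8408).
Slope k = (n·Σu·ln w − Σu·Σln w)/(n·Σ(u)² − (Σu)²) = (6·-6.8408 − 22.0000·1.2002)/236.0000 = -0.28581; ln C = (Σln w − k·Σu)/n = 1.24800, so C = exp(1.24800) = 3.48336.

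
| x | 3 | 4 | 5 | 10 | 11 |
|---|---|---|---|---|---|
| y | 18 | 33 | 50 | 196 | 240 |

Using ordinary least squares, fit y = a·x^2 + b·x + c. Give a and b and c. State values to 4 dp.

Compute the Gram sums: Σx^2·x^2 = 25603, Σx^2·x = 2547, Σx^2 = 271, Σx·x = 271, Σx = 33, Σ1 = 5.
And Σx^2·y = 50580, Σx·y = 5036, Σy = 537.
Solving the 3×3 system (Gaussian elimination) gives a = 27669/13742, b = -9095/13742, c = 18129/6871.

a = 2.0135, b = -0.6618, c = 2.6385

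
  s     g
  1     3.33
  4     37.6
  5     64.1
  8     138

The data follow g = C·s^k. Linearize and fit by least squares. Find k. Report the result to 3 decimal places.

k = 1.799

With ln gᵢ as the transformed response and ln sᵢ as the regressor:
Σln s = 5.0752, Σ(ln s)² = 8.8362, Σln g = 13.9177, Σln s·ln g = 21.9700.
Equations: 8.8362·k + 5.0752·ln C = 21.9700;  5.0752·k + 4·ln C = 13.9177.
Slope k = (n·Σln s·ln g − Σln s·Σln g)/(n·Σ(ln s)² − (Σln s)²) = (4·21.9700 − 5.0752·13.9177)/9.5873 = 1.79877; ln C = (Σln g − k·Σln s)/n = 1.19715.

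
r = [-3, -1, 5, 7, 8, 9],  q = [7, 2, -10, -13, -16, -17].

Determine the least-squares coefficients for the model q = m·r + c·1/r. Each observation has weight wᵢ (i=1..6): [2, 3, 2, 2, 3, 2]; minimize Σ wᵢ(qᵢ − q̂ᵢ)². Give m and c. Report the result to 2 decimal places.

Forming AᵀWA = [[523, 14]; [14, 21684107/6350400]] and AᵀWq = [-1020, -1774/63]ᵀ gives AᵀWA·[m, c]ᵀ = AᵀWq.
Eliminating c: (21684107/6350400)·(row 1) − 14·(row 2) gives (10096109561/6350400)·m = (21684107/6350400)·(-1020) − 14·(-1774/63) = -326905339/105840, so m = -19614320340/10096109561.
Then c = ((-1774/63) − 14·(-19614320340/10096109561))/(21684107/6350400) = -2838729600/10096109561.

m = -1.94, c = -0.28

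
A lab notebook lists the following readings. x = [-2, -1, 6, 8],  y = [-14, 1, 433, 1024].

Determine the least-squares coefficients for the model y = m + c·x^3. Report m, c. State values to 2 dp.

Sums needed: Σ1 = 4, Σx^3 = 719, Σx^3·x^3 = 308865.
And Σy = 1444, Σx^3·y = 617927.
AᵀA·[m, c]ᵀ = Aᵀy becomes [[4, 719]; [719, 308865]]·[m, c]ᵀ = [1444, 617927]ᵀ.
Δ = 4·308865 − 719² = 718499.
m = (1444·308865 − 719·617927)/718499 = 1711547/718499; c = (4·617927 − 719·1444)/718499 = 1433472/718499.

m = 2.38, c = 2.00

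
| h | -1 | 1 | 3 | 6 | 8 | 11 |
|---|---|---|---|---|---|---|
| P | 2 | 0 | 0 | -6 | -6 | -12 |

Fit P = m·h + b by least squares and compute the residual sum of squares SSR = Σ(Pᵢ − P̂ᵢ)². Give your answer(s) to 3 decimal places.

Entries of AᵀA: Σh·h = 232, Σh = 28, Σ1 = 6.
And Σh·P = -218, ΣP = -22.
Eliminating b: 6·(row 1) − 28·(row 2) gives 608·m = 6·(-218) − 28·(-22) = -692, so m = -173/152.
Then b = ((-22) − 28·(-173/152))/6 = 125/76.
Residuals: -119/152, -77/152, 269/152, -31/38, 111/76, -9/8; SSR = 613/76.

SSR = 8.066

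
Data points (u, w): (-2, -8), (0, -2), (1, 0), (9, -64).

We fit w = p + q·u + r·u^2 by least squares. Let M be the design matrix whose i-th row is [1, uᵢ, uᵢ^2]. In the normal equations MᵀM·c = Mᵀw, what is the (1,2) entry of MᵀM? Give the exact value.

Row 1 ↔ basis 1, column 2 ↔ basis u, so (MᵀM)_{1,2} = Σᵢ u = (1)·(-2) + (1)·(0) + (1)·(1) + (1)·(9) = 8.

8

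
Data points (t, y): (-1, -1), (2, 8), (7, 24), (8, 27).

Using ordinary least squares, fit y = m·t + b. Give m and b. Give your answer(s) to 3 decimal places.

m = 3.130, b = 1.981

From the data, Σt·t = 118, Σt = 16, Σ1 = 4.
Right-hand side: Σt·y = 401, Σy = 58.
Normal equations: [[118, 16]; [16, 4]]·[m, b]ᵀ = [401, 58]ᵀ.
det = 118·4 − 16² = 216.
m = (401·4 − 16·58)/216 = 169/54; b = (118·58 − 16·401)/216 = 107/54.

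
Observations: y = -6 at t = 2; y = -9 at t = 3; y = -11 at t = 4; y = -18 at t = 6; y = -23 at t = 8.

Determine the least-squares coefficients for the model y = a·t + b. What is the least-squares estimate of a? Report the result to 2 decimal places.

a = -2.88

From the data, Σt·t = 129, Σt = 23, Σ1 = 5.
Moment sums: Σt·y = -375, Σy = -67.
Eliminating b: 5·(row 1) − 23·(row 2) gives 116·a = 5·(-375) − 23·(-67) = -334, so a = -167/58.
Then b = ((-67) − 23·(-167/58))/5 = -9/58.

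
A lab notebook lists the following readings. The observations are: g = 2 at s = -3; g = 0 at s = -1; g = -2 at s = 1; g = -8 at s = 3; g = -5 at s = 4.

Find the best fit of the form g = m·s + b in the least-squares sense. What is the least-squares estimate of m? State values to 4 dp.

m = -1.2683

With design matrix A, AᵀA = [[36, 4]; [4, 5]] and Aᵀg = [-52, -13]ᵀ.
Eliminating b: 5·(row 1) − 4·(row 2) gives 164·m = 5·(-52) − 4·(-13) = -208, so m = -52/41.
Then b = ((-13) − 4·(-52/41))/5 = -65/41.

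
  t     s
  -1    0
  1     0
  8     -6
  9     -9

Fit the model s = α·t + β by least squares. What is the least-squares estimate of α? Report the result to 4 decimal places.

Forming XᵀX = [[147, 17]; [17, 4]] and Xᵀs = [-129, -15]ᵀ gives XᵀX·[α, β]ᵀ = Xᵀs.
Δ = 147·4 − 17² = 299.
α = ((-129)·4 − 17·(-15))/299 = -261/299; β = (147·(-15) − 17·(-129))/299 = -12/299.

α = -0.8729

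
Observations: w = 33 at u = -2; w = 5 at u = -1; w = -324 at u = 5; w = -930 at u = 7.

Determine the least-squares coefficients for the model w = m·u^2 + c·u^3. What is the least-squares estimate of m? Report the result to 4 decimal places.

m = 2.1275

XᵀX·[m, c]ᵀ = Xᵀw reads: 3043·m + 19899·c = -53533;  19899·m + 133339·c = -359759.
Eliminating c: 133339·(row 1) − 19899·(row 2) gives 9780376·m = 133339·(-53533) − 19899·(-359759) = 20807654, so m = 10403827/4890188.
Then c = ((-359759) − 19899·(10403827/4890188))/133339 = -14746735/4890188.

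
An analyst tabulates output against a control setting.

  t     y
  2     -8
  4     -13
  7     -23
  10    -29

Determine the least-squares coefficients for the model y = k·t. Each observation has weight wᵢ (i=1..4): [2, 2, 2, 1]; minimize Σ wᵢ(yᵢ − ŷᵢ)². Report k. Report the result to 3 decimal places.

k = -3.143

Normal-equation sums: Σwᵢ·t·t = 238.
Moment sums: Σwᵢ·t·y = -748.
AᵀWA·[k]ᵀ = AᵀWy becomes [[238]]·[k]ᵀ = [-748]ᵀ.
Hence k = -748 / 238 ≈ -3.14286.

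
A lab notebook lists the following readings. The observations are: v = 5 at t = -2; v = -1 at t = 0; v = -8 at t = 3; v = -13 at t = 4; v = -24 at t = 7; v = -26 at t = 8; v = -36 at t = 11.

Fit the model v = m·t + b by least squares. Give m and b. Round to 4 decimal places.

The normal equations are: 263·m + 31·b = -858;  31·m + 7·b = -103.
Determinant 263·7 − 31² = 880.
m = ((-858)·7 − 31·(-103))/880 = -2813/880; b = (263·(-103) − 31·(-858))/880 = -491/880.

m = -3.1966, b = -0.5580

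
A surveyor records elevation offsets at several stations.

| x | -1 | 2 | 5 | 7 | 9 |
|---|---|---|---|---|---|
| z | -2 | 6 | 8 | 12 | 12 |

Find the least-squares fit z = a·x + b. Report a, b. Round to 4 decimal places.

The normal system MᵀM·[a, b]ᵀ = Mᵀz is [[160, 22]; [22, 5]]·[a, b]ᵀ = [246, 36]ᵀ.
Δ = 160·5 − 22² = 316.
a = (246·5 − 22·36)/316 = 219/158; b = (160·36 − 22·246)/316 = 87/79.

a = 1.3861, b = 1.1013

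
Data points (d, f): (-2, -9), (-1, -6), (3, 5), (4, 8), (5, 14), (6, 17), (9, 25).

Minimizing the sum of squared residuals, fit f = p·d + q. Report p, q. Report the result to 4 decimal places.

From the data, Σd·d = 172, Σd = 24, Σ1 = 7.
For Aᵀf: Σd·f = 468, Σf = 54.
AᵀA·[p, q]ᵀ = Aᵀf becomes [[172, 24]; [24, 7]]·[p, q]ᵀ = [468, 54]ᵀ.
Δ = 172·7 − 24² = 628.
p = (468·7 − 24·54)/628 = 495/157; q = (172·54 − 24·468)/628 = -486/157.

p = 3.1529, q = -3.0955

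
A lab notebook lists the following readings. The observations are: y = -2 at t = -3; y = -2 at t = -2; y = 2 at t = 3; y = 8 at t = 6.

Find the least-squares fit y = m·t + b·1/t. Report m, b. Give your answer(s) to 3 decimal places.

m = 1.333, b = -3.333

Forming XᵀX = [[58, 4]; [4, 1/2]] and Xᵀy = [64, 11/3]ᵀ gives XᵀX·[m, b]ᵀ = Xᵀy.
det = 58·(1/2) − 4² = 13.
m = (64·(1/2) − 4·(11/3))/13 = 4/3; b = (58·(11/3) − 4·64)/13 = -10/3.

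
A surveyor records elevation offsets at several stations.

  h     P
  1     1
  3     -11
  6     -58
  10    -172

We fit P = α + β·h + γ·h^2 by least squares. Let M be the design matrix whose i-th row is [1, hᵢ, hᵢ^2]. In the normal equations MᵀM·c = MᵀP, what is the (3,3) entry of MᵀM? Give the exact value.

11378

Row 3 ↔ basis h^2, column 3 ↔ basis h^2, so (MᵀM)_{3,3} = Σᵢ (h^2)·(h^2) = (1)·(1) + (9)·(9) + (36)·(36) + (100)·(100) = 11378.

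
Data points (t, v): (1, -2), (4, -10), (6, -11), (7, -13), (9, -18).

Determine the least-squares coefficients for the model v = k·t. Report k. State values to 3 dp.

k = -1.973

With design matrix A, AᵀA = [[183]] and Aᵀv = [-361]ᵀ.
k = (-361)/183 = -1.97268.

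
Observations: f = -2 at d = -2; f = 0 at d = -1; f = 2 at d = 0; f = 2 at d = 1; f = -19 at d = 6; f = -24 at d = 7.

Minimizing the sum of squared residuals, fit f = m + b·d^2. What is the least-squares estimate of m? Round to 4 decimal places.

m = 1.2486

Forming XᵀX = [[6, 91]; [91, 3715]] and Xᵀf = [-41, -1866]ᵀ gives XᵀX·[m, b]ᵀ = Xᵀf.
Determinant 6·3715 − 91² = 14009.
m = ((-41)·3715 − 91·(-1866))/14009 = 17491/14009; b = (6·(-1866) − 91·(-41))/14009 = -7465/14009.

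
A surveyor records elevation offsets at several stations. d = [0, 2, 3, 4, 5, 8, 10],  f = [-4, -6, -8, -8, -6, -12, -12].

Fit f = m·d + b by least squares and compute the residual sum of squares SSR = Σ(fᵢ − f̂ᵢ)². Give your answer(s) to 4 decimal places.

Forming MᵀM = [[218, 32]; [32, 7]] and Mᵀf = [-314, -56]ᵀ gives MᵀM·[m, b]ᵀ = Mᵀf.
Δ = 218·7 − 32² = 502.
m = ((-314)·7 − 32·(-56))/502 = -203/251; b = (218·(-56) − 32·(-314))/502 = -1080/251.
Residuals: 76/251, -20/251, -319/251, -116/251, 589/251, -308/251, 98/251; SSR = 2282/251.

SSR = 9.0916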